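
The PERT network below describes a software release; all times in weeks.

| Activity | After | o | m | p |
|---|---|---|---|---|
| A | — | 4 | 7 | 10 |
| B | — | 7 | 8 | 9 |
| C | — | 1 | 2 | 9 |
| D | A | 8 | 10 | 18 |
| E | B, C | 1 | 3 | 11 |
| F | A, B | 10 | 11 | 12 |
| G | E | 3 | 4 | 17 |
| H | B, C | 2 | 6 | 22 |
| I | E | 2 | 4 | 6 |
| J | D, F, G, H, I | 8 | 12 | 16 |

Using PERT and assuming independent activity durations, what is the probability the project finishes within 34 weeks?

te_A = (4 + 4·7 + 10)/6 = 42/6 = 7; σ²_A = ((10−4)/6)² = 1.000
te_B = (7 + 4·8 + 9)/6 = 48/6 = 8; σ²_B = ((9−7)/6)² = 0.111
te_C = (1 + 4·2 + 9)/6 = 18/6 = 3; σ²_C = ((9−1)/6)² = 1.778
te_D = (8 + 4·10 + 18)/6 = 66/6 = 11; σ²_D = ((18−8)/6)² = 2.778
te_E = (1 + 4·3 + 11)/6 = 24/6 = 4; σ²_E = ((11−1)/6)² = 2.778
te_F = (10 + 4·11 + 12)/6 = 66/6 = 11; σ²_F = ((12−10)/6)² = 0.111
te_G = (3 + 4·4 + 17)/6 = 36/6 = 6; σ²_G = ((17−3)/6)² = 5.444
te_H = (2 + 4·6 + 22)/6 = 48/6 = 8; σ²_H = ((22−2)/6)² = 11.111
te_I = (2 + 4·4 + 6)/6 = 24/6 = 4; σ²_I = ((6−2)/6)² = 0.444
te_J = (8 + 4·12 + 16)/6 = 72/6 = 12; σ²_J = ((16−8)/6)² = 1.778

Forward pass:
ES_A = 0; EF_A = 7
ES_B = 0; EF_B = 8
ES_C = 0; EF_C = 3
ES_D = 7; EF_D = 7+11 = 18
ES_E = max(EF_B=8, EF_C=3) = 8; EF_E = 8+4 = 12
ES_F = max(EF_A=7, EF_B=8) = 8; EF_F = 8+11 = 19
ES_G = 12; EF_G = 12+6 = 18
ES_H = max(EF_B=8, EF_C=3) = 8; EF_H = 8+8 = 16
ES_I = 12; EF_I = 12+4 = 16
ES_J = max(EF_D=18, EF_F=19, EF_G=18, EF_H=16, EF_I=16) = 19; EF_J = 19+12 = 31
Expected project duration μ = 31 weeks. Critical path: B → F → J.

Variance along critical path = 0.111 + 0.111 + 1.778 = 2.000; σ = √2.000 = 1.414 weeks.
Z = (34 − 31) / 1.414 = 2.121
P(T ≤ 34) = Φ(2.121) ≈ 0.983

0.983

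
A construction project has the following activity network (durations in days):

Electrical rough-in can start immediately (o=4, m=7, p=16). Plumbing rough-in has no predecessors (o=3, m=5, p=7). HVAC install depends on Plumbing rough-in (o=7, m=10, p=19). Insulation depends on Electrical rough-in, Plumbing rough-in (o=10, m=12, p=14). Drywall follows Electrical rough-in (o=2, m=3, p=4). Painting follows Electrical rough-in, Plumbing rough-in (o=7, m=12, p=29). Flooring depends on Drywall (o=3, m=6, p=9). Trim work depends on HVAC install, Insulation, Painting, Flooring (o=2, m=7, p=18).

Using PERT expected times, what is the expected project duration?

30 days

te_Electrical rough-in = (4 + 4·7 + 16)/6 = 48/6 = 8
te_Plumbing rough-in = (3 + 4·5 + 7)/6 = 30/6 = 5
te_HVAC install = (7 + 4·10 + 19)/6 = 66/6 = 11
te_Insulation = (10 + 4·12 + 14)/6 = 72/6 = 12
te_Drywall = (2 + 4·3 + 4)/6 = 18/6 = 3
te_Painting = (7 + 4·12 + 29)/6 = 84/6 = 14
te_Flooring = (3 + 4·6 + 9)/6 = 36/6 = 6
te_Trim work = (2 + 4·7 + 18)/6 = 48/6 = 8

Forward pass:
ES_Electrical rough-in = 0; EF_Electrical rough-in = 8
ES_Plumbing rough-in = 0; EF_Plumbing rough-in = 5
ES_HVAC install = 5; EF_HVAC install = 5+11 = 16
ES_Insulation = max(EF_Electrical rough-in=8, EF_Plumbing rough-in=5) = 8; EF_Insulation = 8+12 = 20
ES_Drywall = 8; EF_Drywall = 8+3 = 11
ES_Painting = max(EF_Electrical rough-in=8, EF_Plumbing rough-in=5) = 8; EF_Painting = 8+14 = 22
ES_Flooring = 11; EF_Flooring = 11+6 = 17
ES_Trim work = max(EF_HVAC install=16, EF_Insulation=20, EF_Painting=22, EF_Flooring=17) = 22; EF_Trim work = 22+8 = 30
Expected project duration μ = 30 days. Critical path: Electrical rough-in → Painting → Trim work.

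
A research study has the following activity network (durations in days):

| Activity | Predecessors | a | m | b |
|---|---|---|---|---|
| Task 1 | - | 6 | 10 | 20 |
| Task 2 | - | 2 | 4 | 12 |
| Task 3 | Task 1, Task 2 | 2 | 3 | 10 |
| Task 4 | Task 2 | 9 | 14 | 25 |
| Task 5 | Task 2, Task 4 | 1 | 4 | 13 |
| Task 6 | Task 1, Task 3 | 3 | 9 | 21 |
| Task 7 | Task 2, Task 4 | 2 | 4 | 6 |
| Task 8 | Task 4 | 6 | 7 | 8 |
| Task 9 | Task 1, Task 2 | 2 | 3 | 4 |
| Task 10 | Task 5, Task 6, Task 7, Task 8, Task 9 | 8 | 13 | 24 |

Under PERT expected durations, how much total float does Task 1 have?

te_Task 1 = (6 + 4·10 + 20)/6 = 66/6 = 11
te_Task 2 = (2 + 4·4 + 12)/6 = 30/6 = 5
te_Task 3 = (2 + 4·3 + 10)/6 = 24/6 = 4
te_Task 4 = (9 + 4·14 + 25)/6 = 90/6 = 15
te_Task 5 = (1 + 4·4 + 13)/6 = 30/6 = 5
te_Task 6 = (3 + 4·9 + 21)/6 = 60/6 = 10
te_Task 7 = (2 + 4·4 + 6)/6 = 24/6 = 4
te_Task 8 = (6 + 4·7 + 8)/6 = 42/6 = 7
te_Task 9 = (2 + 4·3 + 4)/6 = 18/6 = 3
te_Task 10 = (8 + 4·13 + 24)/6 = 84/6 = 14

Forward pass:
ES_Task 1 = 0; EF_Task 1 = 11
ES_Task 2 = 0; EF_Task 2 = 5
ES_Task 3 = max(EF_Task 1=11, EF_Task 2=5) = 11; EF_Task 3 = 11+4 = 15
ES_Task 4 = 5; EF_Task 4 = 5+15 = 20
ES_Task 5 = max(EF_Task 2=5, EF_Task 4=20) = 20; EF_Task 5 = 20+5 = 25
ES_Task 6 = max(EF_Task 1=11, EF_Task 3=15) = 15; EF_Task 6 = 15+10 = 25
ES_Task 7 = max(EF_Task 2=5, EF_Task 4=20) = 20; EF_Task 7 = 20+4 = 24
ES_Task 8 = 20; EF_Task 8 = 20+7 = 27
ES_Task 9 = max(EF_Task 1=11, EF_Task 2=5) = 11; EF_Task 9 = 11+3 = 14
ES_Task 10 = max(EF_Task 5=25, EF_Task 6=25, EF_Task 7=24, EF_Task 8=27, EF_Task 9=14) = 27; EF_Task 10 = 27+14 = 41
Expected project duration μ = 41 days. Critical path: Task 2 → Task 4 → Task 8 → Task 10.

Backward pass:
LF_Task 10 = 41; LS_Task 10 = 41−14 = 27
LF_Task 9 = LS_Task 10 = 27; LS_Task 9 = 27−3 = 24
LF_Task 8 = LS_Task 10 = 27; LS_Task 8 = 27−7 = 20
LF_Task 7 = LS_Task 10 = 27; LS_Task 7 = 27−4 = 23
LF_Task 6 = LS_Task 10 = 27; LS_Task 6 = 27−10 = 17
LF_Task 5 = LS_Task 10 = 27; LS_Task 5 = 27−5 = 22
LF_Task 4 = min(LS_Task 5=22, LS_Task 7=23, LS_Task 8=20) = 20; LS_Task 4 = 20−15 = 5
LF_Task 3 = LS_Task 6 = 17; LS_Task 3 = 17−4 = 13
LF_Task 2 = min(LS_Task 3=13, LS_Task 4=5, LS_Task 5=22, LS_Task 7=23, LS_Task 9=24) = 5; LS_Task 2 = 5−5 = 0
LF_Task 1 = min(LS_Task 3=13, LS_Task 6=17, LS_Task 9=24) = 13; LS_Task 1 = 13−11 = 2
Slack_Task 1 = LS_Task 1 − ES_Task 1 = 2 − 0 = 2

2 days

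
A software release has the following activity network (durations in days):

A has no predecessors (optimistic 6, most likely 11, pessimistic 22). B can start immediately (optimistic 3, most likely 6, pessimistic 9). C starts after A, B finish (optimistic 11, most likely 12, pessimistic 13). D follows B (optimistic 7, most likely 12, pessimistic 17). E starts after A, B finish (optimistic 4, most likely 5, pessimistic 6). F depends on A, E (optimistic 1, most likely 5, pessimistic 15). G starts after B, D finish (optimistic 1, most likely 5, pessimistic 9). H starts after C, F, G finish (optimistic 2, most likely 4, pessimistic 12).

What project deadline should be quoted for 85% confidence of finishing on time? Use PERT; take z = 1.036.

32.3 days

te_A = (6 + 4·11 + 22)/6 = 72/6 = 12; σ²_A = ((22−6)/6)² = 7.111
te_B = (3 + 4·6 + 9)/6 = 36/6 = 6; σ²_B = ((9−3)/6)² = 1.000
te_C = (11 + 4·12 + 13)/6 = 72/6 = 12; σ²_C = ((13−11)/6)² = 0.111
te_D = (7 + 4·12 + 17)/6 = 72/6 = 12; σ²_D = ((17−7)/6)² = 2.778
te_E = (4 + 4·5 + 6)/6 = 30/6 = 5; σ²_E = ((6−4)/6)² = 0.111
te_F = (1 + 4·5 + 15)/6 = 36/6 = 6; σ²_F = ((15−1)/6)² = 5.444
te_G = (1 + 4·5 + 9)/6 = 30/6 = 5; σ²_G = ((9−1)/6)² = 1.778
te_H = (2 + 4·4 + 12)/6 = 30/6 = 5; σ²_H = ((12−2)/6)² = 2.778

Forward pass:
ES_A = 0; EF_A = 12
ES_B = 0; EF_B = 6
ES_C = max(EF_A=12, EF_B=6) = 12; EF_C = 12+12 = 24
ES_D = 6; EF_D = 6+12 = 18
ES_E = max(EF_A=12, EF_B=6) = 12; EF_E = 12+5 = 17
ES_F = max(EF_A=12, EF_E=17) = 17; EF_F = 17+6 = 23
ES_G = max(EF_B=6, EF_D=18) = 18; EF_G = 18+5 = 23
ES_H = max(EF_C=24, EF_F=23, EF_G=23) = 24; EF_H = 24+5 = 29
Expected project duration μ = 29 days. Critical path: A → C → H.

Variance along critical path = 7.111 + 0.111 + 2.778 = 10.000; σ = 3.162 days.
D = μ + z·σ = 29 + 1.036·3.162 = 32.3 days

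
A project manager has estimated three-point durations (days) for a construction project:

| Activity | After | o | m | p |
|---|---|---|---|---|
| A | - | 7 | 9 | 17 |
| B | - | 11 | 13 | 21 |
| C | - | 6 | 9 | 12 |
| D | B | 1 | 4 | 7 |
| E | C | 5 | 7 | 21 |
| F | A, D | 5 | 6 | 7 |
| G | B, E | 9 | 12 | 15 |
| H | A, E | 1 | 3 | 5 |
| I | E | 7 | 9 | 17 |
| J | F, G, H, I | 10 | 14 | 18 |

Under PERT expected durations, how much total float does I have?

2 days

te_A = (7 + 4·9 + 17)/6 = 60/6 = 10
te_B = (11 + 4·13 + 21)/6 = 84/6 = 14
te_C = (6 + 4·9 + 12)/6 = 54/6 = 9
te_D = (1 + 4·4 + 7)/6 = 24/6 = 4
te_E = (5 + 4·7 + 21)/6 = 54/6 = 9
te_F = (5 + 4·6 + 7)/6 = 36/6 = 6
te_G = (9 + 4·12 + 15)/6 = 72/6 = 12
te_H = (1 + 4·3 + 5)/6 = 18/6 = 3
te_I = (7 + 4·9 + 17)/6 = 60/6 = 10
te_J = (10 + 4·14 + 18)/6 = 84/6 = 14

Forward pass:
ES_A = 0; EF_A = 10
ES_B = 0; EF_B = 14
ES_C = 0; EF_C = 9
ES_D = 14; EF_D = 14+4 = 18
ES_E = 9; EF_E = 9+9 = 18
ES_F = max(EF_A=10, EF_D=18) = 18; EF_F = 18+6 = 24
ES_G = max(EF_B=14, EF_E=18) = 18; EF_G = 18+12 = 30
ES_H = max(EF_A=10, EF_E=18) = 18; EF_H = 18+3 = 21
ES_I = 18; EF_I = 18+10 = 28
ES_J = max(EF_F=24, EF_G=30, EF_H=21, EF_I=28) = 30; EF_J = 30+14 = 44
Expected project duration μ = 44 days. Critical path: C → E → G → J.

Backward pass:
LF_J = 44; LS_J = 44−14 = 30
LF_I = LS_J = 30; LS_I = 30−10 = 20
LF_H = LS_J = 30; LS_H = 30−3 = 27
LF_G = LS_J = 30; LS_G = 30−12 = 18
LF_F = LS_J = 30; LS_F = 30−6 = 24
LF_E = min(LS_G=18, LS_H=27, LS_I=20) = 18; LS_E = 18−9 = 9
LF_D = LS_F = 24; LS_D = 24−4 = 20
LF_C = LS_E = 9; LS_C = 9−9 = 0
LF_B = min(LS_D=20, LS_G=18) = 18; LS_B = 18−14 = 4
LF_A = min(LS_F=24, LS_H=27) = 24; LS_A = 24−10 = 14
Slack_I = LS_I − ES_I = 20 − 18 = 2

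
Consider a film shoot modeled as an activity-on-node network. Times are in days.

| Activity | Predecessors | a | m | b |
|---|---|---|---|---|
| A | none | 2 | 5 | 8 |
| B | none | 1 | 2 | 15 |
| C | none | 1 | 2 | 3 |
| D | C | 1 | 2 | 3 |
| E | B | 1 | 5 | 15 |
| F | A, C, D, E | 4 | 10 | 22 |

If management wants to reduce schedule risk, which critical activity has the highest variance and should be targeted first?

F

te_A = (2 + 4·5 + 8)/6 = 30/6 = 5; σ²_A = ((8−2)/6)² = 1.000
te_B = (1 + 4·2 + 15)/6 = 24/6 = 4; σ²_B = ((15−1)/6)² = 5.444
te_C = (1 + 4·2 + 3)/6 = 12/6 = 2; σ²_C = ((3−1)/6)² = 0.111
te_D = (1 + 4·2 + 3)/6 = 12/6 = 2; σ²_D = ((3−1)/6)² = 0.111
te_E = (1 + 4·5 + 15)/6 = 36/6 = 6; σ²_E = ((15−1)/6)² = 5.444
te_F = (4 + 4·10 + 22)/6 = 66/6 = 11; σ²_F = ((22−4)/6)² = 9.000

Forward pass:
ES_A = 0; EF_A = 5
ES_B = 0; EF_B = 4
ES_C = 0; EF_C = 2
ES_D = 2; EF_D = 2+2 = 4
ES_E = 4; EF_E = 4+6 = 10
ES_F = max(EF_A=5, EF_C=2, EF_D=4, EF_E=10) = 10; EF_F = 10+11 = 21
Expected project duration μ = 21 days. Critical path: B → E → F.

Variances on critical path: σ²_B=5.444, σ²_E=5.444, σ²_F=9.000.
Largest is σ²_F = 9.000.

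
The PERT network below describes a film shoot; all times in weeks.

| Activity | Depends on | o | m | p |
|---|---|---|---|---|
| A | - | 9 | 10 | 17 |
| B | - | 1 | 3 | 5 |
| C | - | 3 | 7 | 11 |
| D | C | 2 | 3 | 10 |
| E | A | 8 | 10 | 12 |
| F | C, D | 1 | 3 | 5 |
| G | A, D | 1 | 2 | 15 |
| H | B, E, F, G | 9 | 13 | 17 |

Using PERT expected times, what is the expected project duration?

34 weeks

te_A = (9 + 4·10 + 17)/6 = 66/6 = 11
te_B = (1 + 4·3 + 5)/6 = 18/6 = 3
te_C = (3 + 4·7 + 11)/6 = 42/6 = 7
te_D = (2 + 4·3 + 10)/6 = 24/6 = 4
te_E = (8 + 4·10 + 12)/6 = 60/6 = 10
te_F = (1 + 4·3 + 5)/6 = 18/6 = 3
te_G = (1 + 4·2 + 15)/6 = 24/6 = 4
te_H = (9 + 4·13 + 17)/6 = 78/6 = 13

Forward pass:
ES_A = 0; EF_A = 11
ES_B = 0; EF_B = 3
ES_C = 0; EF_C = 7
ES_D = 7; EF_D = 7+4 = 11
ES_E = 11; EF_E = 11+10 = 21
ES_F = max(EF_C=7, EF_D=11) = 11; EF_F = 11+3 = 14
ES_G = max(EF_A=11, EF_D=11) = 11; EF_G = 11+4 = 15
ES_H = max(EF_B=3, EF_E=21, EF_F=14, EF_G=15) = 21; EF_H = 21+13 = 34
Expected project duration μ = 34 weeks. Critical path: A → E → H.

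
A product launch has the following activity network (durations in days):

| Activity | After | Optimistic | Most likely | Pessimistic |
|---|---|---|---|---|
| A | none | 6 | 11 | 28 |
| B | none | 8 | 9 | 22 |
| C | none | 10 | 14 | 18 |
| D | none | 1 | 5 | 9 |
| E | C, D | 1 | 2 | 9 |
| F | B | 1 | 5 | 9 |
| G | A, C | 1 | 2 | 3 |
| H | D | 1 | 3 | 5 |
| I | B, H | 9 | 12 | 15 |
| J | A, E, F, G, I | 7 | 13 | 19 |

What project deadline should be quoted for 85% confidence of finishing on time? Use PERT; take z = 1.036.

39.3 days

te_A = (6 + 4·11 + 28)/6 = 78/6 = 13; σ²_A = ((28−6)/6)² = 13.444
te_B = (8 + 4·9 + 22)/6 = 66/6 = 11; σ²_B = ((22−8)/6)² = 5.444
te_C = (10 + 4·14 + 18)/6 = 84/6 = 14; σ²_C = ((18−10)/6)² = 1.778
te_D = (1 + 4·5 + 9)/6 = 30/6 = 5; σ²_D = ((9−1)/6)² = 1.778
te_E = (1 + 4·2 + 9)/6 = 18/6 = 3; σ²_E = ((9−1)/6)² = 1.778
te_F = (1 + 4·5 + 9)/6 = 30/6 = 5; σ²_F = ((9−1)/6)² = 1.778
te_G = (1 + 4·2 + 3)/6 = 12/6 = 2; σ²_G = ((3−1)/6)² = 0.111
te_H = (1 + 4·3 + 5)/6 = 18/6 = 3; σ²_H = ((5−1)/6)² = 0.444
te_I = (9 + 4·12 + 15)/6 = 72/6 = 12; σ²_I = ((15−9)/6)² = 1.000
te_J = (7 + 4·13 + 19)/6 = 78/6 = 13; σ²_J = ((19−7)/6)² = 4.000

Forward pass:
ES_A = 0; EF_A = 13
ES_B = 0; EF_B = 11
ES_C = 0; EF_C = 14
ES_D = 0; EF_D = 5
ES_E = max(EF_C=14, EF_D=5) = 14; EF_E = 14+3 = 17
ES_F = 11; EF_F = 11+5 = 16
ES_G = max(EF_A=13, EF_C=14) = 14; EF_G = 14+2 = 16
ES_H = 5; EF_H = 5+3 = 8
ES_I = max(EF_B=11, EF_H=8) = 11; EF_I = 11+12 = 23
ES_J = max(EF_A=13, EF_E=17, EF_F=16, EF_G=16, EF_I=23) = 23; EF_J = 23+13 = 36
Expected project duration μ = 36 days. Critical path: B → I → J.

Variance along critical path = 5.444 + 1.000 + 4.000 = 10.444; σ = 3.232 days.
D = μ + z·σ = 36 + 1.036·3.232 = 39.3 days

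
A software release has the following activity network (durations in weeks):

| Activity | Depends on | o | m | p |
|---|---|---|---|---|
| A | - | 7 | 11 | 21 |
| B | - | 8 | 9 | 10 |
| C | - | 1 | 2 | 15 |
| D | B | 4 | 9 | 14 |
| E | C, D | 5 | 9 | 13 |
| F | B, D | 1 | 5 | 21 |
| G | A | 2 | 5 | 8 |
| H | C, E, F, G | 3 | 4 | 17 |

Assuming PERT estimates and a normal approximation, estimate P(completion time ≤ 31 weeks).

0.265

te_A = (7 + 4·11 + 21)/6 = 72/6 = 12; σ²_A = ((21−7)/6)² = 5.444
te_B = (8 + 4·9 + 10)/6 = 54/6 = 9; σ²_B = ((10−8)/6)² = 0.111
te_C = (1 + 4·2 + 15)/6 = 24/6 = 4; σ²_C = ((15−1)/6)² = 5.444
te_D = (4 + 4·9 + 14)/6 = 54/6 = 9; σ²_D = ((14−4)/6)² = 2.778
te_E = (5 + 4·9 + 13)/6 = 54/6 = 9; σ²_E = ((13−5)/6)² = 1.778
te_F = (1 + 4·5 + 21)/6 = 42/6 = 7; σ²_F = ((21−1)/6)² = 11.111
te_G = (2 + 4·5 + 8)/6 = 30/6 = 5; σ²_G = ((8−2)/6)² = 1.000
te_H = (3 + 4·4 + 17)/6 = 36/6 = 6; σ²_H = ((17−3)/6)² = 5.444

Forward pass:
ES_A = 0; EF_A = 12
ES_B = 0; EF_B = 9
ES_C = 0; EF_C = 4
ES_D = 9; EF_D = 9+9 = 18
ES_E = max(EF_C=4, EF_D=18) = 18; EF_E = 18+9 = 27
ES_F = max(EF_B=9, EF_D=18) = 18; EF_F = 18+7 = 25
ES_G = 12; EF_G = 12+5 = 17
ES_H = max(EF_C=4, EF_E=27, EF_F=25, EF_G=17) = 27; EF_H = 27+6 = 33
Expected project duration μ = 33 weeks. Critical path: B → D → E → H.

Variance along critical path = 0.111 + 2.778 + 1.778 + 5.444 = 10.111; σ = √10.111 = 3.180 weeks.
Z = (31 − 33) / 3.180 = -0.629
P(T ≤ 31) = Φ(-0.629) ≈ 0.265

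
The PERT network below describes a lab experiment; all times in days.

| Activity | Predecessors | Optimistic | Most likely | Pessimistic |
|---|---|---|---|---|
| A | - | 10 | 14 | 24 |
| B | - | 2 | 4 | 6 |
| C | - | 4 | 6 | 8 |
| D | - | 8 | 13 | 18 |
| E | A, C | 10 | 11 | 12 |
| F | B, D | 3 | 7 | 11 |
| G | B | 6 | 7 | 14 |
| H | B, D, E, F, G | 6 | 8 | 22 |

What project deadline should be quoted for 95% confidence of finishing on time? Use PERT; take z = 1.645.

te_A = (10 + 4·14 + 24)/6 = 90/6 = 15; σ²_A = ((24−10)/6)² = 5.444
te_B = (2 + 4·4 + 6)/6 = 24/6 = 4; σ²_B = ((6−2)/6)² = 0.444
te_C = (4 + 4·6 + 8)/6 = 36/6 = 6; σ²_C = ((8−4)/6)² = 0.444
te_D = (8 + 4·13 + 18)/6 = 78/6 = 13; σ²_D = ((18−8)/6)² = 2.778
te_E = (10 + 4·11 + 12)/6 = 66/6 = 11; σ²_E = ((12−10)/6)² = 0.111
te_F = (3 + 4·7 + 11)/6 = 42/6 = 7; σ²_F = ((11−3)/6)² = 1.778
te_G = (6 + 4·7 + 14)/6 = 48/6 = 8; σ²_G = ((14−6)/6)² = 1.778
te_H = (6 + 4·8 + 22)/6 = 60/6 = 10; σ²_H = ((22−6)/6)² = 7.111

Forward pass:
ES_A = 0; EF_A = 15
ES_B = 0; EF_B = 4
ES_C = 0; EF_C = 6
ES_D = 0; EF_D = 13
ES_E = max(EF_A=15, EF_C=6) = 15; EF_E = 15+11 = 26
ES_F = max(EF_B=4, EF_D=13) = 13; EF_F = 13+7 = 20
ES_G = 4; EF_G = 4+8 = 12
ES_H = max(EF_B=4, EF_D=13, EF_E=26, EF_F=20, EF_G=12) = 26; EF_H = 26+10 = 36
Expected project duration μ = 36 days. Critical path: A → E → H.

Variance along critical path = 5.444 + 0.111 + 7.111 = 12.667; σ = 3.559 days.
D = μ + z·σ = 36 + 1.645·3.559 = 41.9 days

41.9 days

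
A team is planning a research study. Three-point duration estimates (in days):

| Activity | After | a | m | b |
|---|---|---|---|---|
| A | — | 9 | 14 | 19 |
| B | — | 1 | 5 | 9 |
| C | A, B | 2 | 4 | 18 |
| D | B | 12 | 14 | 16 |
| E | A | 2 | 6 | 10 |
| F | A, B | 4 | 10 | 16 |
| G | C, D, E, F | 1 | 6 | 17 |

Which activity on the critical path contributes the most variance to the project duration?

G

te_A = (9 + 4·14 + 19)/6 = 84/6 = 14; σ²_A = ((19−9)/6)² = 2.778
te_B = (1 + 4·5 + 9)/6 = 30/6 = 5; σ²_B = ((9−1)/6)² = 1.778
te_C = (2 + 4·4 + 18)/6 = 36/6 = 6; σ²_C = ((18−2)/6)² = 7.111
te_D = (12 + 4·14 + 16)/6 = 84/6 = 14; σ²_D = ((16−12)/6)² = 0.444
te_E = (2 + 4·6 + 10)/6 = 36/6 = 6; σ²_E = ((10−2)/6)² = 1.778
te_F = (4 + 4·10 + 16)/6 = 60/6 = 10; σ²_F = ((16−4)/6)² = 4.000
te_G = (1 + 4·6 + 17)/6 = 42/6 = 7; σ²_G = ((17−1)/6)² = 7.111

Forward pass:
ES_A = 0; EF_A = 14
ES_B = 0; EF_B = 5
ES_C = max(EF_A=14, EF_B=5) = 14; EF_C = 14+6 = 20
ES_D = 5; EF_D = 5+14 = 19
ES_E = 14; EF_E = 14+6 = 20
ES_F = max(EF_A=14, EF_B=5) = 14; EF_F = 14+10 = 24
ES_G = max(EF_C=20, EF_D=19, EF_E=20, EF_F=24) = 24; EF_G = 24+7 = 31
Expected project duration μ = 31 days. Critical path: A → F → G.

Variances on critical path: σ²_A=2.778, σ²_F=4.000, σ²_G=7.111.
Largest is σ²_G = 7.111.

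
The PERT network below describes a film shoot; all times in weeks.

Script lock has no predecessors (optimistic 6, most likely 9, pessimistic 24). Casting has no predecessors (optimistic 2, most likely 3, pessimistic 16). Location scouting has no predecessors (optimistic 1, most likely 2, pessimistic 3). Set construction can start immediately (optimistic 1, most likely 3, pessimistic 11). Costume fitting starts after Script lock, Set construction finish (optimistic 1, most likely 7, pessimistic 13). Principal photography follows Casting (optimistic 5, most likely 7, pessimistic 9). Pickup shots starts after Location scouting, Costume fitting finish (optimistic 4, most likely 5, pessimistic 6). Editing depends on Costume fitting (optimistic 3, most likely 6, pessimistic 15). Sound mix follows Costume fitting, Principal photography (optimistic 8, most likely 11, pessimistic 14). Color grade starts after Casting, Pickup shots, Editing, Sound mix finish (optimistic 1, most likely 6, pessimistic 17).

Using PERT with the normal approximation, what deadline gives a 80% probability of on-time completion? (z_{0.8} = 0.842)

39.9 weeks

te_Script lock = (6 + 4·9 + 24)/6 = 66/6 = 11; σ²_Script lock = ((24−6)/6)² = 9.000
te_Casting = (2 + 4·3 + 16)/6 = 30/6 = 5; σ²_Casting = ((16−2)/6)² = 5.444
te_Location scouting = (1 + 4·2 + 3)/6 = 12/6 = 2; σ²_Location scouting = ((3−1)/6)² = 0.111
te_Set construction = (1 + 4·3 + 11)/6 = 24/6 = 4; σ²_Set construction = ((11−1)/6)² = 2.778
te_Costume fitting = (1 + 4·7 + 13)/6 = 42/6 = 7; σ²_Costume fitting = ((13−1)/6)² = 4.000
te_Principal photography = (5 + 4·7 + 9)/6 = 42/6 = 7; σ²_Principal photography = ((9−5)/6)² = 0.444
te_Pickup shots = (4 + 4·5 + 6)/6 = 30/6 = 5; σ²_Pickup shots = ((6−4)/6)² = 0.111
te_Editing = (3 + 4·6 + 15)/6 = 42/6 = 7; σ²_Editing = ((15−3)/6)² = 4.000
te_Sound mix = (8 + 4·11 + 14)/6 = 66/6 = 11; σ²_Sound mix = ((14−8)/6)² = 1.000
te_Color grade = (1 + 4·6 + 17)/6 = 42/6 = 7; σ²_Color grade = ((17−1)/6)² = 7.111

Forward pass:
ES_Script lock = 0; EF_Script lock = 11
ES_Casting = 0; EF_Casting = 5
ES_Location scouting = 0; EF_Location scouting = 2
ES_Set construction = 0; EF_Set construction = 4
ES_Costume fitting = max(EF_Script lock=11, EF_Set construction=4) = 11; EF_Costume fitting = 11+7 = 18
ES_Principal photography = 5; EF_Principal photography = 5+7 = 12
ES_Pickup shots = max(EF_Location scouting=2, EF_Costume fitting=18) = 18; EF_Pickup shots = 18+5 = 23
ES_Editing = 18; EF_Editing = 18+7 = 25
ES_Sound mix = max(EF_Costume fitting=18, EF_Principal photography=12) = 18; EF_Sound mix = 18+11 = 29
ES_Color grade = max(EF_Casting=5, EF_Pickup shots=23, EF_Editing=25, EF_Sound mix=29) = 29; EF_Color grade = 29+7 = 36
Expected project duration μ = 36 weeks. Critical path: Script lock → Costume fitting → Sound mix → Color grade.

Variance along critical path = 9.000 + 4.000 + 1.000 + 7.111 = 21.111; σ = 4.595 weeks.
D = μ + z·σ = 36 + 0.842·4.595 = 39.9 weeks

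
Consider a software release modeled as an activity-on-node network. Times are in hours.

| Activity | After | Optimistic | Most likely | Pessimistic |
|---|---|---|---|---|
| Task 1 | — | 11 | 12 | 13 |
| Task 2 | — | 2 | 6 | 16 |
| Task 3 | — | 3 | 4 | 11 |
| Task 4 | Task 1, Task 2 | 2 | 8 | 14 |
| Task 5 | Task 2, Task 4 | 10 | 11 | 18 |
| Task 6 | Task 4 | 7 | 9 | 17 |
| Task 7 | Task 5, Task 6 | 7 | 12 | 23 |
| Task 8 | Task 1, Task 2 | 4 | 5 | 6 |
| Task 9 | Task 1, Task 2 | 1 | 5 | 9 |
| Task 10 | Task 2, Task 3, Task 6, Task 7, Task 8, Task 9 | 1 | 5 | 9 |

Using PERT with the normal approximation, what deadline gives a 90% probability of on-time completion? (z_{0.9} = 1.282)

54.9 hours

te_Task 1 = (11 + 4·12 + 13)/6 = 72/6 = 12; σ²_Task 1 = ((13−11)/6)² = 0.111
te_Task 2 = (2 + 4·6 + 16)/6 = 42/6 = 7; σ²_Task 2 = ((16−2)/6)² = 5.444
te_Task 3 = (3 + 4·4 + 11)/6 = 30/6 = 5; σ²_Task 3 = ((11−3)/6)² = 1.778
te_Task 4 = (2 + 4·8 + 14)/6 = 48/6 = 8; σ²_Task 4 = ((14−2)/6)² = 4.000
te_Task 5 = (10 + 4·11 + 18)/6 = 72/6 = 12; σ²_Task 5 = ((18−10)/6)² = 1.778
te_Task 6 = (7 + 4·9 + 17)/6 = 60/6 = 10; σ²_Task 6 = ((17−7)/6)² = 2.778
te_Task 7 = (7 + 4·12 + 23)/6 = 78/6 = 13; σ²_Task 7 = ((23−7)/6)² = 7.111
te_Task 8 = (4 + 4·5 + 6)/6 = 30/6 = 5; σ²_Task 8 = ((6−4)/6)² = 0.111
te_Task 9 = (1 + 4·5 + 9)/6 = 30/6 = 5; σ²_Task 9 = ((9−1)/6)² = 1.778
te_Task 10 = (1 + 4·5 + 9)/6 = 30/6 = 5; σ²_Task 10 = ((9−1)/6)² = 1.778

Forward pass:
ES_Task 1 = 0; EF_Task 1 = 12
ES_Task 2 = 0; EF_Task 2 = 7
ES_Task 3 = 0; EF_Task 3 = 5
ES_Task 4 = max(EF_Task 1=12, EF_Task 2=7) = 12; EF_Task 4 = 12+8 = 20
ES_Task 5 = max(EF_Task 2=7, EF_Task 4=20) = 20; EF_Task 5 = 20+12 = 32
ES_Task 6 = 20; EF_Task 6 = 20+10 = 30
ES_Task 7 = max(EF_Task 5=32, EF_Task 6=30) = 32; EF_Task 7 = 32+13 = 45
ES_Task 8 = max(EF_Task 1=12, EF_Task 2=7) = 12; EF_Task 8 = 12+5 = 17
ES_Task 9 = max(EF_Task 1=12, EF_Task 2=7) = 12; EF_Task 9 = 12+5 = 17
ES_Task 10 = max(EF_Task 2=7, EF_Task 3=5, EF_Task 6=30, EF_Task 7=45, EF_Task 8=17, EF_Task 9=17) = 45; EF_Task 10 = 45+5 = 50
Expected project duration μ = 50 hours. Critical path: Task 1 → Task 4 → Task 5 → Task 7 → Task 10.

Variance along critical path = 0.111 + 4.000 + 1.778 + 7.111 + 1.778 = 14.778; σ = 3.844 hours.
D = μ + z·σ = 50 + 1.282·3.844 = 54.9 hours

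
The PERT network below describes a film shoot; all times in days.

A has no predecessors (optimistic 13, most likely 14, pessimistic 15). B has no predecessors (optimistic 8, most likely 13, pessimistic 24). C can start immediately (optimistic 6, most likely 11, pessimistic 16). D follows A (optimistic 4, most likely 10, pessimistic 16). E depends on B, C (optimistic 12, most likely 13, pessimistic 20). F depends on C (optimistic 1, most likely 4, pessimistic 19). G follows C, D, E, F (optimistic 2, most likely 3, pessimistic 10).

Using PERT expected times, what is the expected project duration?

32 days

te_A = (13 + 4·14 + 15)/6 = 84/6 = 14
te_B = (8 + 4·13 + 24)/6 = 84/6 = 14
te_C = (6 + 4·11 + 16)/6 = 66/6 = 11
te_D = (4 + 4·10 + 16)/6 = 60/6 = 10
te_E = (12 + 4·13 + 20)/6 = 84/6 = 14
te_F = (1 + 4·4 + 19)/6 = 36/6 = 6
te_G = (2 + 4·3 + 10)/6 = 24/6 = 4

Forward pass:
ES_A = 0; EF_A = 14
ES_B = 0; EF_B = 14
ES_C = 0; EF_C = 11
ES_D = 14; EF_D = 14+10 = 24
ES_E = max(EF_B=14, EF_C=11) = 14; EF_E = 14+14 = 28
ES_F = 11; EF_F = 11+6 = 17
ES_G = max(EF_C=11, EF_D=24, EF_E=28, EF_F=17) = 28; EF_G = 28+4 = 32
Expected project duration μ = 32 days. Critical path: B → E → G.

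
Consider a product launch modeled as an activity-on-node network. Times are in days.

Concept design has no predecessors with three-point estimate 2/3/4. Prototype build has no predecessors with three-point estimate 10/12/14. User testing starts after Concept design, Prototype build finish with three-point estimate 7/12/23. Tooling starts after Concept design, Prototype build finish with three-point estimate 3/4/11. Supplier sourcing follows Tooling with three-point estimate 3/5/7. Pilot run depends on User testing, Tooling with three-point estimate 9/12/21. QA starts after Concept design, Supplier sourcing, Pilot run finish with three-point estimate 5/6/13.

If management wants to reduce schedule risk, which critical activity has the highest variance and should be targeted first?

User testing

te_Concept design = (2 + 4·3 + 4)/6 = 18/6 = 3; σ²_Concept design = ((4−2)/6)² = 0.111
te_Prototype build = (10 + 4·12 + 14)/6 = 72/6 = 12; σ²_Prototype build = ((14−10)/6)² = 0.444
te_User testing = (7 + 4·12 + 23)/6 = 78/6 = 13; σ²_User testing = ((23−7)/6)² = 7.111
te_Tooling = (3 + 4·4 + 11)/6 = 30/6 = 5; σ²_Tooling = ((11−3)/6)² = 1.778
te_Supplier sourcing = (3 + 4·5 + 7)/6 = 30/6 = 5; σ²_Supplier sourcing = ((7−3)/6)² = 0.444
te_Pilot run = (9 + 4·12 + 21)/6 = 78/6 = 13; σ²_Pilot run = ((21−9)/6)² = 4.000
te_QA = (5 + 4·6 + 13)/6 = 42/6 = 7; σ²_QA = ((13−5)/6)² = 1.778

Forward pass:
ES_Concept design = 0; EF_Concept design = 3
ES_Prototype build = 0; EF_Prototype build = 12
ES_User testing = max(EF_Concept design=3, EF_Prototype build=12) = 12; EF_User testing = 12+13 = 25
ES_Tooling = max(EF_Concept design=3, EF_Prototype build=12) = 12; EF_Tooling = 12+5 = 17
ES_Supplier sourcing = 17; EF_Supplier sourcing = 17+5 = 22
ES_Pilot run = max(EF_User testing=25, EF_Tooling=17) = 25; EF_Pilot run = 25+13 = 38
ES_QA = max(EF_Concept design=3, EF_Supplier sourcing=22, EF_Pilot run=38) = 38; EF_QA = 38+7 = 45
Expected project duration μ = 45 days. Critical path: Prototype build → User testing → Pilot run → QA.

Variances on critical path: σ²_Prototype build=0.444, σ²_User testing=7.111, σ²_Pilot run=4.000, σ²_QA=1.778.
Largest is σ²_User testing = 7.111.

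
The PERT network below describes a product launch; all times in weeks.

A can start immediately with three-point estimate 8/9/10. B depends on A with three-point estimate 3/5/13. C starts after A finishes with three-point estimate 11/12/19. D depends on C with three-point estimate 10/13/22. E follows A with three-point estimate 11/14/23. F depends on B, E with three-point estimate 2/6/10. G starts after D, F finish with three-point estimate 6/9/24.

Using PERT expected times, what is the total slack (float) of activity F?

te_A = (8 + 4·9 + 10)/6 = 54/6 = 9
te_B = (3 + 4·5 + 13)/6 = 36/6 = 6
te_C = (11 + 4·12 + 19)/6 = 78/6 = 13
te_D = (10 + 4·13 + 22)/6 = 84/6 = 14
te_E = (11 + 4·14 + 23)/6 = 90/6 = 15
te_F = (2 + 4·6 + 10)/6 = 36/6 = 6
te_G = (6 + 4·9 + 24)/6 = 66/6 = 11

Forward pass:
ES_A = 0; EF_A = 9
ES_B = 9; EF_B = 9+6 = 15
ES_C = 9; EF_C = 9+13 = 22
ES_D = 22; EF_D = 22+14 = 36
ES_E = 9; EF_E = 9+15 = 24
ES_F = max(EF_B=15, EF_E=24) = 24; EF_F = 24+6 = 30
ES_G = max(EF_D=36, EF_F=30) = 36; EF_G = 36+11 = 47
Expected project duration μ = 47 weeks. Critical path: A → C → D → G.

Backward pass:
LF_G = 47; LS_G = 47−11 = 36
LF_F = LS_G = 36; LS_F = 36−6 = 30
LF_E = LS_F = 30; LS_E = 30−15 = 15
LF_D = LS_G = 36; LS_D = 36−14 = 22
LF_C = LS_D = 22; LS_C = 22−13 = 9
LF_B = LS_F = 30; LS_B = 30−6 = 24
LF_A = min(LS_B=24, LS_C=9, LS_E=15) = 9; LS_A = 9−9 = 0
Slack_F = LS_F − ES_F = 30 − 24 = 6

6 weeks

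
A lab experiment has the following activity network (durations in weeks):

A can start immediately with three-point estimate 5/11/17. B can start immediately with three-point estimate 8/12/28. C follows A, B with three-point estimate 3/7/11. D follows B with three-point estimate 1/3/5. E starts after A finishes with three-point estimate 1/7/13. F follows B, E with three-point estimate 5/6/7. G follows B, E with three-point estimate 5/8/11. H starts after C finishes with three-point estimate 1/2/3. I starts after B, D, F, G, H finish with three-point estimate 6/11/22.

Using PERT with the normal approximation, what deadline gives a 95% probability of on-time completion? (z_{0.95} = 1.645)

44.6 weeks

te_A = (5 + 4·11 + 17)/6 = 66/6 = 11; σ²_A = ((17−5)/6)² = 4.000
te_B = (8 + 4·12 + 28)/6 = 84/6 = 14; σ²_B = ((28−8)/6)² = 11.111
te_C = (3 + 4·7 + 11)/6 = 42/6 = 7; σ²_C = ((11−3)/6)² = 1.778
te_D = (1 + 4·3 + 5)/6 = 18/6 = 3; σ²_D = ((5−1)/6)² = 0.444
te_E = (1 + 4·7 + 13)/6 = 42/6 = 7; σ²_E = ((13−1)/6)² = 4.000
te_F = (5 + 4·6 + 7)/6 = 36/6 = 6; σ²_F = ((7−5)/6)² = 0.111
te_G = (5 + 4·8 + 11)/6 = 48/6 = 8; σ²_G = ((11−5)/6)² = 1.000
te_H = (1 + 4·2 + 3)/6 = 12/6 = 2; σ²_H = ((3−1)/6)² = 0.111
te_I = (6 + 4·11 + 22)/6 = 72/6 = 12; σ²_I = ((22−6)/6)² = 7.111

Forward pass:
ES_A = 0; EF_A = 11
ES_B = 0; EF_B = 14
ES_C = max(EF_A=11, EF_B=14) = 14; EF_C = 14+7 = 21
ES_D = 14; EF_D = 14+3 = 17
ES_E = 11; EF_E = 11+7 = 18
ES_F = max(EF_B=14, EF_E=18) = 18; EF_F = 18+6 = 24
ES_G = max(EF_B=14, EF_E=18) = 18; EF_G = 18+8 = 26
ES_H = 21; EF_H = 21+2 = 23
ES_I = max(EF_B=14, EF_D=17, EF_F=24, EF_G=26, EF_H=23) = 26; EF_I = 26+12 = 38
Expected project duration μ = 38 weeks. Critical path: A → E → G → I.

Variance along critical path = 4.000 + 4.000 + 1.000 + 7.111 = 16.111; σ = 4.014 weeks.
D = μ + z·σ = 38 + 1.645·4.014 = 44.6 weeks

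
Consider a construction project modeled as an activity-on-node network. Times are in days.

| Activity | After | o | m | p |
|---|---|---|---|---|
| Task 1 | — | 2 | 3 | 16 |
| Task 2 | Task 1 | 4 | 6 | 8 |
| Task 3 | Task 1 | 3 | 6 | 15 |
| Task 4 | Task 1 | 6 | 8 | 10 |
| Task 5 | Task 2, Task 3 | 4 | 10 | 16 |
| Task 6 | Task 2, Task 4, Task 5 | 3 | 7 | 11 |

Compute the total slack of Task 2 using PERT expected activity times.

te_Task 1 = (2 + 4·3 + 16)/6 = 30/6 = 5
te_Task 2 = (4 + 4·6 + 8)/6 = 36/6 = 6
te_Task 3 = (3 + 4·6 + 15)/6 = 42/6 = 7
te_Task 4 = (6 + 4·8 + 10)/6 = 48/6 = 8
te_Task 5 = (4 + 4·10 + 16)/6 = 60/6 = 10
te_Task 6 = (3 + 4·7 + 11)/6 = 42/6 = 7

Forward pass:
ES_Task 1 = 0; EF_Task 1 = 5
ES_Task 2 = 5; EF_Task 2 = 5+6 = 11
ES_Task 3 = 5; EF_Task 3 = 5+7 = 12
ES_Task 4 = 5; EF_Task 4 = 5+8 = 13
ES_Task 5 = max(EF_Task 2=11, EF_Task 3=12) = 12; EF_Task 5 = 12+10 = 22
ES_Task 6 = max(EF_Task 2=11, EF_Task 4=13, EF_Task 5=22) = 22; EF_Task 6 = 22+7 = 29
Expected project duration μ = 29 days. Critical path: Task 1 → Task 3 → Task 5 → Task 6.

Backward pass:
LF_Task 6 = 29; LS_Task 6 = 29−7 = 22
LF_Task 5 = LS_Task 6 = 22; LS_Task 5 = 22−10 = 12
LF_Task 4 = LS_Task 6 = 22; LS_Task 4 = 22−8 = 14
LF_Task 3 = LS_Task 5 = 12; LS_Task 3 = 12−7 = 5
LF_Task 2 = min(LS_Task 5=12, LS_Task 6=22) = 12; LS_Task 2 = 12−6 = 6
LF_Task 1 = min(LS_Task 2=6, LS_Task 3=5, LS_Task 4=14) = 5; LS_Task 1 = 5−5 = 0
Slack_Task 2 = LS_Task 2 − ES_Task 2 = 6 − 5 = 1

1 days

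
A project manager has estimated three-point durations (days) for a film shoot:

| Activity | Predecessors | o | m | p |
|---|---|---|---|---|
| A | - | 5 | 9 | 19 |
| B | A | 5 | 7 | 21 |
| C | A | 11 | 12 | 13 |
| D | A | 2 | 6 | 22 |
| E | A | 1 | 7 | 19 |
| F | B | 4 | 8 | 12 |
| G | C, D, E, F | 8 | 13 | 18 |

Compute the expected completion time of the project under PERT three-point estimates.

40 days

te_A = (5 + 4·9 + 19)/6 = 60/6 = 10
te_B = (5 + 4·7 + 21)/6 = 54/6 = 9
te_C = (11 + 4·12 + 13)/6 = 72/6 = 12
te_D = (2 + 4·6 + 22)/6 = 48/6 = 8
te_E = (1 + 4·7 + 19)/6 = 48/6 = 8
te_F = (4 + 4·8 + 12)/6 = 48/6 = 8
te_G = (8 + 4·13 + 18)/6 = 78/6 = 13

Forward pass:
ES_A = 0; EF_A = 10
ES_B = 10; EF_B = 10+9 = 19
ES_C = 10; EF_C = 10+12 = 22
ES_D = 10; EF_D = 10+8 = 18
ES_E = 10; EF_E = 10+8 = 18
ES_F = 19; EF_F = 19+8 = 27
ES_G = max(EF_C=22, EF_D=18, EF_E=18, EF_F=27) = 27; EF_G = 27+13 = 40
Expected project duration μ = 40 days. Critical path: A → B → F → G.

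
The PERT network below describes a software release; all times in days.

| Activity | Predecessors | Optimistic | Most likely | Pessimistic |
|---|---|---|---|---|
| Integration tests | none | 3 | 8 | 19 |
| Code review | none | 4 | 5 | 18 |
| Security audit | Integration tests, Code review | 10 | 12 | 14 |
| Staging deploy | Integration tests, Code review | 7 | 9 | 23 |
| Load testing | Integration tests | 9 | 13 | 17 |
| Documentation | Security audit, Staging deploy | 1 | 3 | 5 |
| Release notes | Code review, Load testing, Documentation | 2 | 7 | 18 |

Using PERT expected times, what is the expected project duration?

te_Integration tests = (3 + 4·8 + 19)/6 = 54/6 = 9
te_Code review = (4 + 4·5 + 18)/6 = 42/6 = 7
te_Security audit = (10 + 4·12 + 14)/6 = 72/6 = 12
te_Staging deploy = (7 + 4·9 + 23)/6 = 66/6 = 11
te_Load testing = (9 + 4·13 + 17)/6 = 78/6 = 13
te_Documentation = (1 + 4·3 + 5)/6 = 18/6 = 3
te_Release notes = (2 + 4·7 + 18)/6 = 48/6 = 8

Forward pass:
ES_Integration tests = 0; EF_Integration tests = 9
ES_Code review = 0; EF_Code review = 7
ES_Security audit = max(EF_Integration tests=9, EF_Code review=7) = 9; EF_Security audit = 9+12 = 21
ES_Staging deploy = max(EF_Integration tests=9, EF_Code review=7) = 9; EF_Staging deploy = 9+11 = 20
ES_Load testing = 9; EF_Load testing = 9+13 = 22
ES_Documentation = max(EF_Security audit=21, EF_Staging deploy=20) = 21; EF_Documentation = 21+3 = 24
ES_Release notes = max(EF_Code review=7, EF_Load testing=22, EF_Documentation=24) = 24; EF_Release notes = 24+8 = 32
Expected project duration μ = 32 days. Critical path: Integration tests → Security audit → Documentation → Release notes.

32 days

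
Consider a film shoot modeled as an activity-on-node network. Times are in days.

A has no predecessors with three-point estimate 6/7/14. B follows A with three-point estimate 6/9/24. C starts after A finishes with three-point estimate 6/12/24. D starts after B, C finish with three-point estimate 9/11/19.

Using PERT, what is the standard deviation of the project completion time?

te_A = (6 + 4·7 + 14)/6 = 48/6 = 8; σ²_A = ((14−6)/6)² = 1.778
te_B = (6 + 4·9 + 24)/6 = 66/6 = 11; σ²_B = ((24−6)/6)² = 9.000
te_C = (6 + 4·12 + 24)/6 = 78/6 = 13; σ²_C = ((24−6)/6)² = 9.000
te_D = (9 + 4·11 + 19)/6 = 72/6 = 12; σ²_D = ((19−9)/6)² = 2.778

Forward pass:
ES_A = 0; EF_A = 8
ES_B = 8; EF_B = 8+11 = 19
ES_C = 8; EF_C = 8+13 = 21
ES_D = max(EF_B=19, EF_C=21) = 21; EF_D = 21+12 = 33
Expected project duration μ = 33 days. Critical path: A → C → D.

Variance along critical path = 1.778 + 9.000 + 2.778 = 13.556
σ = √13.556 = 3.682 days

3.68 days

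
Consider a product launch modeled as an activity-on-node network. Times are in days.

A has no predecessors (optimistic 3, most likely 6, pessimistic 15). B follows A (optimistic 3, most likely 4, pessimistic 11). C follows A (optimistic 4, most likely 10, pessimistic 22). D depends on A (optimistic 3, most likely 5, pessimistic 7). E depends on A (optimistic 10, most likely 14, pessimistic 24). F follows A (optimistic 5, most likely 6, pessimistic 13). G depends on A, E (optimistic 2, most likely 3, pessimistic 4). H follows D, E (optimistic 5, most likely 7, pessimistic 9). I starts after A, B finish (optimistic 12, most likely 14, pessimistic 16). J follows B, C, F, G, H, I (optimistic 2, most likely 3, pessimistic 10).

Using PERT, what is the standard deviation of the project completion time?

3.42 days

te_A = (3 + 4·6 + 15)/6 = 42/6 = 7; σ²_A = ((15−3)/6)² = 4.000
te_B = (3 + 4·4 + 11)/6 = 30/6 = 5; σ²_B = ((11−3)/6)² = 1.778
te_C = (4 + 4·10 + 22)/6 = 66/6 = 11; σ²_C = ((22−4)/6)² = 9.000
te_D = (3 + 4·5 + 7)/6 = 30/6 = 5; σ²_D = ((7−3)/6)² = 0.444
te_E = (10 + 4·14 + 24)/6 = 90/6 = 15; σ²_E = ((24−10)/6)² = 5.444
te_F = (5 + 4·6 + 13)/6 = 42/6 = 7; σ²_F = ((13−5)/6)² = 1.778
te_G = (2 + 4·3 + 4)/6 = 18/6 = 3; σ²_G = ((4−2)/6)² = 0.111
te_H = (5 + 4·7 + 9)/6 = 42/6 = 7; σ²_H = ((9−5)/6)² = 0.444
te_I = (12 + 4·14 + 16)/6 = 84/6 = 14; σ²_I = ((16−12)/6)² = 0.444
te_J = (2 + 4·3 + 10)/6 = 24/6 = 4; σ²_J = ((10−2)/6)² = 1.778

Forward pass:
ES_A = 0; EF_A = 7
ES_B = 7; EF_B = 7+5 = 12
ES_C = 7; EF_C = 7+11 = 18
ES_D = 7; EF_D = 7+5 = 12
ES_E = 7; EF_E = 7+15 = 22
ES_F = 7; EF_F = 7+7 = 14
ES_G = max(EF_A=7, EF_E=22) = 22; EF_G = 22+3 = 25
ES_H = max(EF_D=12, EF_E=22) = 22; EF_H = 22+7 = 29
ES_I = max(EF_A=7, EF_B=12) = 12; EF_I = 12+14 = 26
ES_J = max(EF_B=12, EF_C=18, EF_F=14, EF_G=25, EF_H=29, EF_I=26) = 29; EF_J = 29+4 = 33
Expected project duration μ = 33 days. Critical path: A → E → H → J.

Variance along critical path = 4.000 + 5.444 + 0.444 + 1.778 = 11.667
σ = √11.667 = 3.416 days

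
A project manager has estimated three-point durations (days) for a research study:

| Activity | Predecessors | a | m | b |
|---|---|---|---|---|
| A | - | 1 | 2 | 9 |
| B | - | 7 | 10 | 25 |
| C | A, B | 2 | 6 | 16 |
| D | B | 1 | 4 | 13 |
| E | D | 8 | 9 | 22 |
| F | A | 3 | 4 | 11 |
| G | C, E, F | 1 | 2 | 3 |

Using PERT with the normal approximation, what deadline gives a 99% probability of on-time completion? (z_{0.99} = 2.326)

40.0 days

te_A = (1 + 4·2 + 9)/6 = 18/6 = 3; σ²_A = ((9−1)/6)² = 1.778
te_B = (7 + 4·10 + 25)/6 = 72/6 = 12; σ²_B = ((25−7)/6)² = 9.000
te_C = (2 + 4·6 + 16)/6 = 42/6 = 7; σ²_C = ((16−2)/6)² = 5.444
te_D = (1 + 4·4 + 13)/6 = 30/6 = 5; σ²_D = ((13−1)/6)² = 4.000
te_E = (8 + 4·9 + 22)/6 = 66/6 = 11; σ²_E = ((22−8)/6)² = 5.444
te_F = (3 + 4·4 + 11)/6 = 30/6 = 5; σ²_F = ((11−3)/6)² = 1.778
te_G = (1 + 4·2 + 3)/6 = 12/6 = 2; σ²_G = ((3−1)/6)² = 0.111

Forward pass:
ES_A = 0; EF_A = 3
ES_B = 0; EF_B = 12
ES_C = max(EF_A=3, EF_B=12) = 12; EF_C = 12+7 = 19
ES_D = 12; EF_D = 12+5 = 17
ES_E = 17; EF_E = 17+11 = 28
ES_F = 3; EF_F = 3+5 = 8
ES_G = max(EF_C=19, EF_E=28, EF_F=8) = 28; EF_G = 28+2 = 30
Expected project duration μ = 30 days. Critical path: B → D → E → G.

Variance along critical path = 9.000 + 4.000 + 5.444 + 0.111 = 18.556; σ = 4.308 days.
D = μ + z·σ = 30 + 2.326·4.308 = 40.0 days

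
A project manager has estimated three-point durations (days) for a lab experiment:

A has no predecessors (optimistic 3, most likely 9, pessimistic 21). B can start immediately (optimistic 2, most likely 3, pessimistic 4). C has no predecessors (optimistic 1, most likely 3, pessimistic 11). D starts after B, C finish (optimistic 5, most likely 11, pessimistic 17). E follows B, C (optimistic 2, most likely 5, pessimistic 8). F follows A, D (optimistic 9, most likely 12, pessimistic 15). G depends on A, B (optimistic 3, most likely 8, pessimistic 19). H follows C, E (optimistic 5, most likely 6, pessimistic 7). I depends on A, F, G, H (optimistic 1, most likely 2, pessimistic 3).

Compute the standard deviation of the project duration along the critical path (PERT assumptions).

te_A = (3 + 4·9 + 21)/6 = 60/6 = 10; σ²_A = ((21−3)/6)² = 9.000
te_B = (2 + 4·3 + 4)/6 = 18/6 = 3; σ²_B = ((4−2)/6)² = 0.111
te_C = (1 + 4·3 + 11)/6 = 24/6 = 4; σ²_C = ((11−1)/6)² = 2.778
te_D = (5 + 4·11 + 17)/6 = 66/6 = 11; σ²_D = ((17−5)/6)² = 4.000
te_E = (2 + 4·5 + 8)/6 = 30/6 = 5; σ²_E = ((8−2)/6)² = 1.000
te_F = (9 + 4·12 + 15)/6 = 72/6 = 12; σ²_F = ((15−9)/6)² = 1.000
te_G = (3 + 4·8 + 19)/6 = 54/6 = 9; σ²_G = ((19−3)/6)² = 7.111
te_H = (5 + 4·6 + 7)/6 = 36/6 = 6; σ²_H = ((7−5)/6)² = 0.111
te_I = (1 + 4·2 + 3)/6 = 12/6 = 2; σ²_I = ((3−1)/6)² = 0.111

Forward pass:
ES_A = 0; EF_A = 10
ES_B = 0; EF_B = 3
ES_C = 0; EF_C = 4
ES_D = max(EF_B=3, EF_C=4) = 4; EF_D = 4+11 = 15
ES_E = max(EF_B=3, EF_C=4) = 4; EF_E = 4+5 = 9
ES_F = max(EF_A=10, EF_D=15) = 15; EF_F = 15+12 = 27
ES_G = max(EF_A=10, EF_B=3) = 10; EF_G = 10+9 = 19
ES_H = max(EF_C=4, EF_E=9) = 9; EF_H = 9+6 = 15
ES_I = max(EF_A=10, EF_F=27, EF_G=19, EF_H=15) = 27; EF_I = 27+2 = 29
Expected project duration μ = 29 days. Critical path: C → D → F → I.

Variance along critical path = 2.778 + 4.000 + 1.000 + 0.111 = 7.889
σ = √7.889 = 2.809 days

2.81 days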